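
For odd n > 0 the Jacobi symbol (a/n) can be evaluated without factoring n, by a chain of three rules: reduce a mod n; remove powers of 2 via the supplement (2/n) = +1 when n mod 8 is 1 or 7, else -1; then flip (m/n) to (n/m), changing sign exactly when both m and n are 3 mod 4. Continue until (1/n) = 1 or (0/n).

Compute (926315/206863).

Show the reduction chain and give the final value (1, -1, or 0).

-1

(926315/206863) = (98863/206863)   [reduce mod 206863]
reciprocity: (98863/206863) = -1·(206863/98863) since 98863 mod 4 = 3, 206863 mod 4 = 3; sign now -1
(206863/98863) = (9137/98863)   [reduce mod 98863]
reciprocity: (9137/98863) = +1·(98863/9137) since 9137 mod 4 = 1, 98863 mod 4 = 3; sign now -1
(98863/9137) = (7493/9137)   [reduce mod 9137]
reciprocity: (7493/9137) = +1·(9137/7493) since 7493 mod 4 = 1, 9137 mod 4 = 1; sign now -1
(9137/7493) = (1644/7493)   [reduce mod 7493]
1644 = 2^2·411; (2/7493) = -1 since 7493 mod 8 = 5, so (1644/7493) = (-1)^2·(411/7493); sign now -1
reciprocity: (411/7493) = +1·(7493/411) since 411 mod 4 = 3, 7493 mod 4 = 1; sign now -1
(7493/411) = (95/411)   [reduce mod 411]
reciprocity: (95/411) = -1·(411/95) since 95 mod 4 = 3, 411 mod 4 = 3; sign now +1
(411/95) = (31/95)   [reduce mod 95]
reciprocity: (31/95) = -1·(95/31) since 31 mod 4 = 3, 95 mod 4 = 3; sign now -1
(95/31) = (2/31)   [reduce mod 31]
2 = 2^1·1; (2/31) = +1 since 31 mod 8 = 7, so (2/31) = (+1)^1·(1/31); sign now -1
(1/31) = 1; final value = sign = -1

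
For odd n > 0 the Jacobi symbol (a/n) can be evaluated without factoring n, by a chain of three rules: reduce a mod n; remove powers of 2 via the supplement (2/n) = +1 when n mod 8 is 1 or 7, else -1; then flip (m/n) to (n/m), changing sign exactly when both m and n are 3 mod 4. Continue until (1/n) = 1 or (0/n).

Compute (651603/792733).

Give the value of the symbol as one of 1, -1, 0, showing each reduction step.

reciprocity: (651603/792733) = +1·(792733/651603) since 651603 mod 4 = 3, 792733 mod 4 = 1; sign now +1
(792733/651603) = (141130/651603)   [reduce mod 651603]
141130 = 2^1·70565; (2/651603) = -1 since 651603 mod 8 = 3, so (141130/651603) = (-1)^1·(70565/651603); sign now -1
reciprocity: (70565/651603) = +1·(651603/70565) since 70565 mod 4 = 1, 651603 mod 4 = 3; sign now -1
(651603/70565) = (16518/70565)   [reduce mod 70565]
16518 = 2^1·8259; (2/70565) = -1 since 70565 mod 8 = 5, so (16518/70565) = (-1)^1·(8259/70565); sign now +1
reciprocity: (8259/70565) = +1·(70565/8259) since 8259 mod 4 = 3, 70565 mod 4 = 1; sign now +1
(70565/8259) = (4493/8259)   [reduce mod 8259]
reciprocity: (4493/8259) = +1·(8259/4493) since 4493 mod 4 = 1, 8259 mod 4 = 3; sign now +1
(8259/4493) = (3766/4493)   [reduce mod 4493]
3766 = 2^1·1883; (2/4493) = -1 since 4493 mod 8 = 5, so (3766/4493) = (-1)^1·(1883/4493); sign now -1
reciprocity: (1883/4493) = +1·(4493/1883) since 1883 mod 4 = 3, 4493 mod 4 = 1; sign now -1
(4493/1883) = (727/1883)   [reduce mod 1883]
reciprocity: (727/1883) = -1·(1883/727) since 727 mod 4 = 3, 1883 mod 4 = 3; sign now +1
(1883/727) = (429/727)   [reduce mod 727]
reciprocity: (429/727) = +1·(727/429) since 429 mod 4 = 1, 727 mod 4 = 3; sign now +1
(727/429) = (298/429)   [reduce mod 429]
298 = 2^1·149; (2/429) = -1 since 429 mod 8 = 5, so (298/429) = (-1)^1·(149/429); sign now -1
reciprocity: (149/429) = +1·(429/149) since 149 mod 4 = 1, 429 mod 4 = 1; sign now -1
(429/149) = (131/149)   [reduce mod 149]
reciprocity: (131/149) = +1·(149/131) since 131 mod 4 = 3, 149 mod 4 = 1; sign now -1
(149/131) = (18/131)   [reduce mod 131]
18 = 2^1·9; (2/131) = -1 since 131 mod 8 = 3, so (18/131) = (-1)^1·(9/131); sign now +1
reciprocity: (9/131) = +1·(131/9) since 9 mod 4 = 1, 131 mod 4 = 3; sign now +1
(131/9) = (5/9)   [reduce mod 9]
reciprocity: (5/9) = +1·(9/5) since 5 mod 4 = 1, 9 mod 4 = 1; sign now +1
(9/5) = (4/5)   [reduce mod 5]
4 = 2^2·1; (2/5) = -1 since 5 mod 8 = 5, so (4/5) = (-1)^2·(1/5); sign now +1
(1/5) = 1; final value = sign = +1

1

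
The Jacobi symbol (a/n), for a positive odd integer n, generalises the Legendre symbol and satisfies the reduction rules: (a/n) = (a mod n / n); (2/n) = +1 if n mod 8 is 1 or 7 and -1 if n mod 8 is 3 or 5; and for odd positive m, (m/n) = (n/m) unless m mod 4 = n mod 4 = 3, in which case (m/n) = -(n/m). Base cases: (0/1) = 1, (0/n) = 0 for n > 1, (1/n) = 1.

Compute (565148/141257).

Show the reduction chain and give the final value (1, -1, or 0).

1

(565148/141257): 565148 mod 141257 = 120, so (565148/141257) = (120/141257)
factor out 2^3: 120 = 2^3·15; with 141257 mod 8 = 1, (2/141257) = +1; sign now +1; continue with (15/141257)
flip (15/141257) -> (141257/15): both odd, 15 mod 4 = 3, 141257 mod 4 = 1, so the flip contributes +1; sign now +1
(141257/15): 141257 mod 15 = 2, so (141257/15) = (2/15)
factor out 2^1: 2 = 2^1·1; with 15 mod 8 = 7, (2/15) = +1; sign now +1; continue with (1/15)
reached (1/15) = 1, so the symbol is +1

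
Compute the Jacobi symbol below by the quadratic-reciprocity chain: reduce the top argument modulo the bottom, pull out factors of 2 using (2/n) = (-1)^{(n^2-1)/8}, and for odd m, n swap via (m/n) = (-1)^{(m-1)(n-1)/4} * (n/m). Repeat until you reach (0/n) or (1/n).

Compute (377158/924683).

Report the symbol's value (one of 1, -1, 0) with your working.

factor out 2^1: 377158 = 2^1·188579; with 924683 mod 8 = 3, (2/924683) = -1; sign now -1; continue with (188579/924683)
flip (188579/924683) -> (924683/188579): both odd, 188579 mod 4 = 3, 924683 mod 4 = 3, so the flip contributes -1; sign now +1
(924683/188579): 924683 mod 188579 = 170367, so (924683/188579) = (170367/188579)
flip (170367/188579) -> (188579/170367): both odd, 170367 mod 4 = 3, 188579 mod 4 = 3, so the flip contributes -1; sign now -1
(188579/170367): 188579 mod 170367 = 18212, so (188579/170367) = (18212/170367)
factor out 2^2: 18212 = 2^2·4553; with 170367 mod 8 = 7, (2/170367) = +1; sign now -1; continue with (4553/170367)
flip (4553/170367) -> (170367/4553): both odd, 4553 mod 4 = 1, 170367 mod 4 = 3, so the flip contributes +1; sign now -1
(170367/4553): 170367 mod 4553 = 1906, so (170367/4553) = (1906/4553)
factor out 2^1: 1906 = 2^1·953; with 4553 mod 8 = 1, (2/4553) = +1; sign now -1; continue with (953/4553)
flip (953/4553) -> (4553/953): both odd, 953 mod 4 = 1, 4553 mod 4 = 1, so the flip contributes +1; sign now -1
(4553/953): 4553 mod 953 = 741, so (4553/953) = (741/953)
flip (741/953) -> (953/741): both odd, 741 mod 4 = 1, 953 mod 4 = 1, so the flip contributes +1; sign now -1
(953/741): 953 mod 741 = 212, so (953/741) = (212/741)
factor out 2^2: 212 = 2^2·53; with 741 mod 8 = 5, (2/741) = -1; sign now -1; continue with (53/741)
flip (53/741) -> (741/53): both odd, 53 mod 4 = 1, 741 mod 4 = 1, so the flip contributes +1; sign now -1
(741/53): 741 mod 53 = 52, so (741/53) = (52/53)
factor out 2^2: 52 = 2^2·13; with 53 mod 8 = 5, (2/53) = -1; sign now -1; continue with (13/53)
flip (13/53) -> (53/13): both odd, 13 mod 4 = 1, 53 mod 4 = 1, so the flip contributes +1; sign now -1
(53/13): 53 mod 13 = 1, so (53/13) = (1/13)
reached (1/13) = 1, so the symbol is -1

-1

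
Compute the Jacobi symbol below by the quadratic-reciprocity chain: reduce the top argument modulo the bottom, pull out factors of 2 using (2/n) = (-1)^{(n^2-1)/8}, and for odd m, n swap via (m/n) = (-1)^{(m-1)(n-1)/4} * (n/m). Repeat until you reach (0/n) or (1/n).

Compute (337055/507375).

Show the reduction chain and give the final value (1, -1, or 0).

0

flip (337055/507375) -> (507375/337055): both odd, 337055 mod 4 = 3, 507375 mod 4 = 3, so the flip contributes -1; sign now -1
(507375/337055): 507375 mod 337055 = 170320, so (507375/337055) = (170320/337055)
factor out 2^4: 170320 = 2^4·10645; with 337055 mod 8 = 7, (2/337055) = +1; sign now -1; continue with (10645/337055)
flip (10645/337055) -> (337055/10645): both odd, 10645 mod 4 = 1, 337055 mod 4 = 3, so the flip contributes +1; sign now -1
(337055/10645): 337055 mod 10645 = 7060, so (337055/10645) = (7060/10645)
factor out 2^2: 7060 = 2^2·1765; with 10645 mod 8 = 5, (2/10645) = -1; sign now -1; continue with (1765/10645)
flip (1765/10645) -> (10645/1765): both odd, 1765 mod 4 = 1, 10645 mod 4 = 1, so the flip contributes +1; sign now -1
(10645/1765): 10645 mod 1765 = 55, so (10645/1765) = (55/1765)
flip (55/1765) -> (1765/55): both odd, 55 mod 4 = 3, 1765 mod 4 = 1, so the flip contributes +1; sign now -1
(1765/55): 1765 mod 55 = 5, so (1765/55) = (5/55)
flip (5/55) -> (55/5): both odd, 5 mod 4 = 1, 55 mod 4 = 3, so the flip contributes +1; sign now -1
(55/5): 55 mod 5 = 0, so (55/5) = (0/5)
reached (0/5); gcd(a, n) > 1, so (0/5) = 0 and the symbol is 0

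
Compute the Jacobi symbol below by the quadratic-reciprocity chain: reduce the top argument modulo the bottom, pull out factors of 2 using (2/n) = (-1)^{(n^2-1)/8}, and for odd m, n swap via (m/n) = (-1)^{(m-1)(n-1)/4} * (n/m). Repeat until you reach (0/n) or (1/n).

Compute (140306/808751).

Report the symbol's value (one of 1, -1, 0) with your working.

1

140306 = 2^1·70153; (2/808751) = +1 since 808751 mod 8 = 7, so (140306/808751) = (+1)^1·(70153/808751); sign now +1
reciprocity: (70153/808751) = +1·(808751/70153) since 70153 mod 4 = 1, 808751 mod 4 = 3; sign now +1
(808751/70153) = (37068/70153)   [reduce mod 70153]
37068 = 2^2·9267; (2/70153) = +1 since 70153 mod 8 = 1, so (37068/70153) = (+1)^2·(9267/70153); sign now +1
reciprocity: (9267/70153) = +1·(70153/9267) since 9267 mod 4 = 3, 70153 mod 4 = 1; sign now +1
(70153/9267) = (5284/9267)   [reduce mod 9267]
5284 = 2^2·1321; (2/9267) = -1 since 9267 mod 8 = 3, so (5284/9267) = (-1)^2·(1321/9267); sign now +1
reciprocity: (1321/9267) = +1·(9267/1321) since 1321 mod 4 = 1, 9267 mod 4 = 3; sign now +1
(9267/1321) = (20/1321)   [reduce mod 1321]
20 = 2^2·5; (2/1321) = +1 since 1321 mod 8 = 1, so (20/1321) = (+1)^2·(5/1321); sign now +1
reciprocity: (5/1321) = +1·(1321/5) since 5 mod 4 = 1, 1321 mod 4 = 1; sign now +1
(1321/5) = (1/5)   [reduce mod 5]
(1/5) = 1; final value = sign = +1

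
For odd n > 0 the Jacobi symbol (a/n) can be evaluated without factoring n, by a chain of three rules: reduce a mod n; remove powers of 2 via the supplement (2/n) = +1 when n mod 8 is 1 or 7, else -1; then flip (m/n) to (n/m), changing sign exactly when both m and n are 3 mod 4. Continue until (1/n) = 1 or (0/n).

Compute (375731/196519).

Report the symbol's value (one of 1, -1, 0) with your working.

-1

(375731/196519) = (179212/196519)   [reduce mod 196519]
179212 = 2^2·44803; (2/196519) = +1 since 196519 mod 8 = 7, so (179212/196519) = (+1)^2·(44803/196519); sign now +1
reciprocity: (44803/196519) = -1·(196519/44803) since 44803 mod 4 = 3, 196519 mod 4 = 3; sign now -1
(196519/44803) = (17307/44803)   [reduce mod 44803]
reciprocity: (17307/44803) = -1·(44803/17307) since 17307 mod 4 = 3, 44803 mod 4 = 3; sign now +1
(44803/17307) = (10189/17307)   [reduce mod 17307]
reciprocity: (10189/17307) = +1·(17307/10189) since 10189 mod 4 = 1, 17307 mod 4 = 3; sign now +1
(17307/10189) = (7118/10189)   [reduce mod 10189]
7118 = 2^1·3559; (2/10189) = -1 since 10189 mod 8 = 5, so (7118/10189) = (-1)^1·(3559/10189); sign now -1
reciprocity: (3559/10189) = +1·(10189/3559) since 3559 mod 4 = 3, 10189 mod 4 = 1; sign now -1
(10189/3559) = (3071/3559)   [reduce mod 3559]
reciprocity: (3071/3559) = -1·(3559/3071) since 3071 mod 4 = 3, 3559 mod 4 = 3; sign now +1
(3559/3071) = (488/3071)   [reduce mod 3071]
488 = 2^3·61; (2/3071) = +1 since 3071 mod 8 = 7, so (488/3071) = (+1)^3·(61/3071); sign now +1
reciprocity: (61/3071) = +1·(3071/61) since 61 mod 4 = 1, 3071 mod 4 = 3; sign now +1
(3071/61) = (21/61)   [reduce mod 61]
reciprocity: (21/61) = +1·(61/21) since 21 mod 4 = 1, 61 mod 4 = 1; sign now +1
(61/21) = (19/21)   [reduce mod 21]
reciprocity: (19/21) = +1·(21/19) since 19 mod 4 = 3, 21 mod 4 = 1; sign now +1
(21/19) = (2/19)   [reduce mod 19]
2 = 2^1·1; (2/19) = -1 since 19 mod 8 = 3, so (2/19) = (-1)^1·(1/19); sign now -1
(1/19) = 1; final value = sign = -1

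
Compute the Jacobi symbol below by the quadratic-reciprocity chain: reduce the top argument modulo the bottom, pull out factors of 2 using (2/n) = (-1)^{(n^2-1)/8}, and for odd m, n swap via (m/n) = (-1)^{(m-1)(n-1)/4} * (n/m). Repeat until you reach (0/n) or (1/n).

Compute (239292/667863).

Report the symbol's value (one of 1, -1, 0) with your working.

239292 = 2^2·59823; (2/667863) = +1 since 667863 mod 8 = 7, so (239292/667863) = (+1)^2·(59823/667863); sign now +1
reciprocity: (59823/667863) = -1·(667863/59823) since 59823 mod 4 = 3, 667863 mod 4 = 3; sign now -1
(667863/59823) = (9810/59823)   [reduce mod 59823]
9810 = 2^1·4905; (2/59823) = +1 since 59823 mod 8 = 7, so (9810/59823) = (+1)^1·(4905/59823); sign now -1
reciprocity: (4905/59823) = +1·(59823/4905) since 4905 mod 4 = 1, 59823 mod 4 = 3; sign now -1
(59823/4905) = (963/4905)   [reduce mod 4905]
reciprocity: (963/4905) = +1·(4905/963) since 963 mod 4 = 3, 4905 mod 4 = 1; sign now -1
(4905/963) = (90/963)   [reduce mod 963]
90 = 2^1·45; (2/963) = -1 since 963 mod 8 = 3, so (90/963) = (-1)^1·(45/963); sign now +1
reciprocity: (45/963) = +1·(963/45) since 45 mod 4 = 1, 963 mod 4 = 3; sign now +1
(963/45) = (18/45)   [reduce mod 45]
18 = 2^1·9; (2/45) = -1 since 45 mod 8 = 5, so (18/45) = (-1)^1·(9/45); sign now -1
reciprocity: (9/45) = +1·(45/9) since 9 mod 4 = 1, 45 mod 4 = 1; sign now -1
(45/9) = (0/9)   [reduce mod 9]
(0/9) = 0   [gcd(a, n) > 1]; final value = 0

0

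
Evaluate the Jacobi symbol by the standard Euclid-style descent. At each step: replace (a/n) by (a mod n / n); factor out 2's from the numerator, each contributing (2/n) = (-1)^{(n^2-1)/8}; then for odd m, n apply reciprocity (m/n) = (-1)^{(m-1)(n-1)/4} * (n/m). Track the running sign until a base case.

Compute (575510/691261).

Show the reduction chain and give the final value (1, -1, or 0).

factor out 2^1: 575510 = 2^1·287755; with 691261 mod 8 = 5, (2/691261) = -1; sign now -1; continue with (287755/691261)
flip (287755/691261) -> (691261/287755): both odd, 287755 mod 4 = 3, 691261 mod 4 = 1, so the flip contributes +1; sign now -1
(691261/287755): 691261 mod 287755 = 115751, so (691261/287755) = (115751/287755)
flip (115751/287755) -> (287755/115751): both odd, 115751 mod 4 = 3, 287755 mod 4 = 3, so the flip contributes -1; sign now +1
(287755/115751): 287755 mod 115751 = 56253, so (287755/115751) = (56253/115751)
flip (56253/115751) -> (115751/56253): both odd, 56253 mod 4 = 1, 115751 mod 4 = 3, so the flip contributes +1; sign now +1
(115751/56253): 115751 mod 56253 = 3245, so (115751/56253) = (3245/56253)
flip (3245/56253) -> (56253/3245): both odd, 3245 mod 4 = 1, 56253 mod 4 = 1, so the flip contributes +1; sign now +1
(56253/3245): 56253 mod 3245 = 1088, so (56253/3245) = (1088/3245)
factor out 2^6: 1088 = 2^6·17; with 3245 mod 8 = 5, (2/3245) = -1; sign now +1; continue with (17/3245)
flip (17/3245) -> (3245/17): both odd, 17 mod 4 = 1, 3245 mod 4 = 1, so the flip contributes +1; sign now +1
(3245/17): 3245 mod 17 = 15, so (3245/17) = (15/17)
flip (15/17) -> (17/15): both odd, 15 mod 4 = 3, 17 mod 4 = 1, so the flip contributes +1; sign now +1
(17/15): 17 mod 15 = 2, so (17/15) = (2/15)
factor out 2^1: 2 = 2^1·1; with 15 mod 8 = 7, (2/15) = +1; sign now +1; continue with (1/15)
reached (1/15) = 1, so the symbol is +1

1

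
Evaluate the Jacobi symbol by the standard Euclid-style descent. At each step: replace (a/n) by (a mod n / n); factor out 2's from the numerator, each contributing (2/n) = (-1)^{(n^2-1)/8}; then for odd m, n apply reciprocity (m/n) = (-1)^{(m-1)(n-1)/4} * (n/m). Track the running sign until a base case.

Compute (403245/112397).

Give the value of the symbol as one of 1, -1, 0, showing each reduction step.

(403245/112397) = (66054/112397)   [reduce mod 112397]
66054 = 2^1·33027; (2/112397) = -1 since 112397 mod 8 = 5, so (66054/112397) = (-1)^1·(33027/112397); sign now -1
reciprocity: (33027/112397) = +1·(112397/33027) since 33027 mod 4 = 3, 112397 mod 4 = 1; sign now -1
(112397/33027) = (13316/33027)   [reduce mod 33027]
13316 = 2^2·3329; (2/33027) = -1 since 33027 mod 8 = 3, so (13316/33027) = (-1)^2·(3329/33027); sign now -1
reciprocity: (3329/33027) = +1·(33027/3329) since 3329 mod 4 = 1, 33027 mod 4 = 3; sign now -1
(33027/3329) = (3066/3329)   [reduce mod 3329]
3066 = 2^1·1533; (2/3329) = +1 since 3329 mod 8 = 1, so (3066/3329) = (+1)^1·(1533/3329); sign now -1
reciprocity: (1533/3329) = +1·(3329/1533) since 1533 mod 4 = 1, 3329 mod 4 = 1; sign now -1
(3329/1533) = (263/1533)   [reduce mod 1533]
reciprocity: (263/1533) = +1·(1533/263) since 263 mod 4 = 3, 1533 mod 4 = 1; sign now -1
(1533/263) = (218/263)   [reduce mod 263]
218 = 2^1·109; (2/263) = +1 since 263 mod 8 = 7, so (218/263) = (+1)^1·(109/263); sign now -1
reciprocity: (109/263) = +1·(263/109) since 109 mod 4 = 1, 263 mod 4 = 3; sign now -1
(263/109) = (45/109)   [reduce mod 109]
reciprocity: (45/109) = +1·(109/45) since 45 mod 4 = 1, 109 mod 4 = 1; sign now -1
(109/45) = (19/45)   [reduce mod 45]
reciprocity: (19/45) = +1·(45/19) since 19 mod 4 = 3, 45 mod 4 = 1; sign now -1
(45/19) = (7/19)   [reduce mod 19]
reciprocity: (7/19) = -1·(19/7) since 7 mod 4 = 3, 19 mod 4 = 3; sign now +1
(19/7) = (5/7)   [reduce mod 7]
reciprocity: (5/7) = +1·(7/5) since 5 mod 4 = 1, 7 mod 4 = 3; sign now +1
(7/5) = (2/5)   [reduce mod 5]
2 = 2^1·1; (2/5) = -1 since 5 mod 8 = 5, so (2/5) = (-1)^1·(1/5); sign now -1
(1/5) = 1; final value = sign = -1

-1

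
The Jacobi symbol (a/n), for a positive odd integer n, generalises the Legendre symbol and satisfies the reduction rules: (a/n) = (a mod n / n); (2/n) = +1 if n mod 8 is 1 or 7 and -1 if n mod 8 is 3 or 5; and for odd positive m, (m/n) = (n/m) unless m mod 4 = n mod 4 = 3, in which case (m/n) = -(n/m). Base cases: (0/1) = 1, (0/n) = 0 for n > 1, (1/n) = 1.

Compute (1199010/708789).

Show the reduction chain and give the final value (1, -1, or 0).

(1199010/708789) = (490221/708789)   [reduce mod 708789]
reciprocity: (490221/708789) = +1·(708789/490221) since 490221 mod 4 = 1, 708789 mod 4 = 1; sign now +1
(708789/490221) = (218568/490221)   [reduce mod 490221]
218568 = 2^3·27321; (2/490221) = -1 since 490221 mod 8 = 5, so (218568/490221) = (-1)^3·(27321/490221); sign now -1
reciprocity: (27321/490221) = +1·(490221/27321) since 27321 mod 4 = 1, 490221 mod 4 = 1; sign now -1
(490221/27321) = (25764/27321)   [reduce mod 27321]
25764 = 2^2·6441; (2/27321) = +1 since 27321 mod 8 = 1, so (25764/27321) = (+1)^2·(6441/27321); sign now -1
reciprocity: (6441/27321) = +1·(27321/6441) since 6441 mod 4 = 1, 27321 mod 4 = 1; sign now -1
(27321/6441) = (1557/6441)   [reduce mod 6441]
reciprocity: (1557/6441) = +1·(6441/1557) since 1557 mod 4 = 1, 6441 mod 4 = 1; sign now -1
(6441/1557) = (213/1557)   [reduce mod 1557]
reciprocity: (213/1557) = +1·(1557/213) since 213 mod 4 = 1, 1557 mod 4 = 1; sign now -1
(1557/213) = (66/213)   [reduce mod 213]
66 = 2^1·33; (2/213) = -1 since 213 mod 8 = 5, so (66/213) = (-1)^1·(33/213); sign now +1
reciprocity: (33/213) = +1·(213/33) since 33 mod 4 = 1, 213 mod 4 = 1; sign now +1
(213/33) = (15/33)   [reduce mod 33]
reciprocity: (15/33) = +1·(33/15) since 15 mod 4 = 3, 33 mod 4 = 1; sign now +1
(33/15) = (3/15)   [reduce mod 15]
reciprocity: (3/15) = -1·(15/3) since 3 mod 4 = 3, 15 mod 4 = 3; sign now -1
(15/3) = (0/3)   [reduce mod 3]
(0/3) = 0   [gcd(a, n) > 1]; final value = 0

0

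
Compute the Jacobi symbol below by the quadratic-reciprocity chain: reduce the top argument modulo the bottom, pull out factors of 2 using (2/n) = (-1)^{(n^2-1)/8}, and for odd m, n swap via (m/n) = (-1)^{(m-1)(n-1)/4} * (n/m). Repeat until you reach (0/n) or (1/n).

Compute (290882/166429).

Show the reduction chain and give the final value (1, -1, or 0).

1

(290882/166429): 290882 mod 166429 = 124453, so (290882/166429) = (124453/166429)
flip (124453/166429) -> (166429/124453): both odd, 124453 mod 4 = 1, 166429 mod 4 = 1, so the flip contributes +1; sign now +1
(166429/124453): 166429 mod 124453 = 41976, so (166429/124453) = (41976/124453)
factor out 2^3: 41976 = 2^3·5247; with 124453 mod 8 = 5, (2/124453) = -1; sign now -1; continue with (5247/124453)
flip (5247/124453) -> (124453/5247): both odd, 5247 mod 4 = 3, 124453 mod 4 = 1, so the flip contributes +1; sign now -1
(124453/5247): 124453 mod 5247 = 3772, so (124453/5247) = (3772/5247)
factor out 2^2: 3772 = 2^2·943; with 5247 mod 8 = 7, (2/5247) = +1; sign now -1; continue with (943/5247)
flip (943/5247) -> (5247/943): both odd, 943 mod 4 = 3, 5247 mod 4 = 3, so the flip contributes -1; sign now +1
(5247/943): 5247 mod 943 = 532, so (5247/943) = (532/943)
factor out 2^2: 532 = 2^2·133; with 943 mod 8 = 7, (2/943) = +1; sign now +1; continue with (133/943)
flip (133/943) -> (943/133): both odd, 133 mod 4 = 1, 943 mod 4 = 3, so the flip contributes +1; sign now +1
(943/133): 943 mod 133 = 12, so (943/133) = (12/133)
factor out 2^2: 12 = 2^2·3; with 133 mod 8 = 5, (2/133) = -1; sign now +1; continue with (3/133)
flip (3/133) -> (133/3): both odd, 3 mod 4 = 3, 133 mod 4 = 1, so the flip contributes +1; sign now +1
(133/3): 133 mod 3 = 1, so (133/3) = (1/3)
reached (1/3) = 1, so the symbol is +1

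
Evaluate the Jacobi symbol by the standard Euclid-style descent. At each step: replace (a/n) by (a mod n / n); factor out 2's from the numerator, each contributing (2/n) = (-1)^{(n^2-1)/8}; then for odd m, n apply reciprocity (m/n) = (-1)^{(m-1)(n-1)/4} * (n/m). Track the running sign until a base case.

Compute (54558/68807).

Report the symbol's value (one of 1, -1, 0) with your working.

factor out 2^1: 54558 = 2^1·27279; with 68807 mod 8 = 7, (2/68807) = +1; sign now +1; continue with (27279/68807)
flip (27279/68807) -> (68807/27279): both odd, 27279 mod 4 = 3, 68807 mod 4 = 3, so the flip contributes -1; sign now -1
(68807/27279): 68807 mod 27279 = 14249, so (68807/27279) = (14249/27279)
flip (14249/27279) -> (27279/14249): both odd, 14249 mod 4 = 1, 27279 mod 4 = 3, so the flip contributes +1; sign now -1
(27279/14249): 27279 mod 14249 = 13030, so (27279/14249) = (13030/14249)
factor out 2^1: 13030 = 2^1·6515; with 14249 mod 8 = 1, (2/14249) = +1; sign now -1; continue with (6515/14249)
flip (6515/14249) -> (14249/6515): both odd, 6515 mod 4 = 3, 14249 mod 4 = 1, so the flip contributes +1; sign now -1
(14249/6515): 14249 mod 6515 = 1219, so (14249/6515) = (1219/6515)
flip (1219/6515) -> (6515/1219): both odd, 1219 mod 4 = 3, 6515 mod 4 = 3, so the flip contributes -1; sign now +1
(6515/1219): 6515 mod 1219 = 420, so (6515/1219) = (420/1219)
factor out 2^2: 420 = 2^2·105; with 1219 mod 8 = 3, (2/1219) = -1; sign now +1; continue with (105/1219)
flip (105/1219) -> (1219/105): both odd, 105 mod 4 = 1, 1219 mod 4 = 3, so the flip contributes +1; sign now +1
(1219/105): 1219 mod 105 = 64, so (1219/105) = (64/105)
factor out 2^6: 64 = 2^6·1; with 105 mod 8 = 1, (2/105) = +1; sign now +1; continue with (1/105)
reached (1/105) = 1, so the symbol is +1

1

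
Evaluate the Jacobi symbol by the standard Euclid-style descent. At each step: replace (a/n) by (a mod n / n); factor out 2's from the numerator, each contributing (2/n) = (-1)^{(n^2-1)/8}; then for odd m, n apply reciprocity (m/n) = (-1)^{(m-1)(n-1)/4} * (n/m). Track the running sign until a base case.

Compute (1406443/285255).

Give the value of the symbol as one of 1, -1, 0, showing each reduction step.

-1

(1406443/285255): 1406443 mod 285255 = 265423, so (1406443/285255) = (265423/285255)
flip (265423/285255) -> (285255/265423): both odd, 265423 mod 4 = 3, 285255 mod 4 = 3, so the flip contributes -1; sign now -1
(285255/265423): 285255 mod 265423 = 19832, so (285255/265423) = (19832/265423)
factor out 2^3: 19832 = 2^3·2479; with 265423 mod 8 = 7, (2/265423) = +1; sign now -1; continue with (2479/265423)
flip (2479/265423) -> (265423/2479): both odd, 2479 mod 4 = 3, 265423 mod 4 = 3, so the flip contributes -1; sign now +1
(265423/2479): 265423 mod 2479 = 170, so (265423/2479) = (170/2479)
factor out 2^1: 170 = 2^1·85; with 2479 mod 8 = 7, (2/2479) = +1; sign now +1; continue with (85/2479)
flip (85/2479) -> (2479/85): both odd, 85 mod 4 = 1, 2479 mod 4 = 3, so the flip contributes +1; sign now +1
(2479/85): 2479 mod 85 = 14, so (2479/85) = (14/85)
factor out 2^1: 14 = 2^1·7; with 85 mod 8 = 5, (2/85) = -1; sign now -1; continue with (7/85)
flip (7/85) -> (85/7): both odd, 7 mod 4 = 3, 85 mod 4 = 1, so the flip contributes +1; sign now -1
(85/7): 85 mod 7 = 1, so (85/7) = (1/7)
reached (1/7) = 1, so the symbol is -1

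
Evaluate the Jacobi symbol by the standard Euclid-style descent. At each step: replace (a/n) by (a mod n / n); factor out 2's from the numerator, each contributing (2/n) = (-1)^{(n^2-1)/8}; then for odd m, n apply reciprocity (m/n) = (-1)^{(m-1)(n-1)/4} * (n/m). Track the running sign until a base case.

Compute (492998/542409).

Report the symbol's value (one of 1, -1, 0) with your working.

-1

492998 = 2^1·246499; (2/542409) = +1 since 542409 mod 8 = 1, so (492998/542409) = (+1)^1·(246499/542409); sign now +1
reciprocity: (246499/542409) = +1·(542409/246499) since 246499 mod 4 = 3, 542409 mod 4 = 1; sign now +1
(542409/246499) = (49411/246499)   [reduce mod 246499]
reciprocity: (49411/246499) = -1·(246499/49411) since 49411 mod 4 = 3, 246499 mod 4 = 3; sign now -1
(246499/49411) = (48855/49411)   [reduce mod 49411]
reciprocity: (48855/49411) = -1·(49411/48855) since 48855 mod 4 = 3, 49411 mod 4 = 3; sign now +1
(49411/48855) = (556/48855)   [reduce mod 48855]
556 = 2^2·139; (2/48855) = +1 since 48855 mod 8 = 7, so (556/48855) = (+1)^2·(139/48855); sign now +1
reciprocity: (139/48855) = -1·(48855/139) since 139 mod 4 = 3, 48855 mod 4 = 3; sign now -1
(48855/139) = (66/139)   [reduce mod 139]
66 = 2^1·33; (2/139) = -1 since 139 mod 8 = 3, so (66/139) = (-1)^1·(33/139); sign now +1
reciprocity: (33/139) = +1·(139/33) since 33 mod 4 = 1, 139 mod 4 = 3; sign now +1
(139/33) = (7/33)   [reduce mod 33]
reciprocity: (7/33) = +1·(33/7) since 7 mod 4 = 3, 33 mod 4 = 1; sign now +1
(33/7) = (5/7)   [reduce mod 7]
reciprocity: (5/7) = +1·(7/5) since 5 mod 4 = 1, 7 mod 4 = 3; sign now +1
(7/5) = (2/5)   [reduce mod 5]
2 = 2^1·1; (2/5) = -1 since 5 mod 8 = 5, so (2/5) = (-1)^1·(1/5); sign now -1
(1/5) = 1; final value = sign = -1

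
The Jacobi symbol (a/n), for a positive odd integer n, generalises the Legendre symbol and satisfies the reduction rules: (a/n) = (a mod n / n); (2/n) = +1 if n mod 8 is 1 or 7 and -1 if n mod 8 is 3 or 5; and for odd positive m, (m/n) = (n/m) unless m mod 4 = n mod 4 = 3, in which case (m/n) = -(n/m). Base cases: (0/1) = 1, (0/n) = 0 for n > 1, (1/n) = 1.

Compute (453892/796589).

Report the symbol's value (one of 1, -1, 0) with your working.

factor out 2^2: 453892 = 2^2·113473; with 796589 mod 8 = 5, (2/796589) = -1; sign now +1; continue with (113473/796589)
flip (113473/796589) -> (796589/113473): both odd, 113473 mod 4 = 1, 796589 mod 4 = 1, so the flip contributes +1; sign now +1
(796589/113473): 796589 mod 113473 = 2278, so (796589/113473) = (2278/113473)
factor out 2^1: 2278 = 2^1·1139; with 113473 mod 8 = 1, (2/113473) = +1; sign now +1; continue with (1139/113473)
flip (1139/113473) -> (113473/1139): both odd, 1139 mod 4 = 3, 113473 mod 4 = 1, so the flip contributes +1; sign now +1
(113473/1139): 113473 mod 1139 = 712, so (113473/1139) = (712/1139)
factor out 2^3: 712 = 2^3·89; with 1139 mod 8 = 3, (2/1139) = -1; sign now -1; continue with (89/1139)
flip (89/1139) -> (1139/89): both odd, 89 mod 4 = 1, 1139 mod 4 = 3, so the flip contributes +1; sign now -1
(1139/89): 1139 mod 89 = 71, so (1139/89) = (71/89)
flip (71/89) -> (89/71): both odd, 71 mod 4 = 3, 89 mod 4 = 1, so the flip contributes +1; sign now -1
(89/71): 89 mod 71 = 18, so (89/71) = (18/71)
factor out 2^1: 18 = 2^1·9; with 71 mod 8 = 7, (2/71) = +1; sign now -1; continue with (9/71)
flip (9/71) -> (71/9): both odd, 9 mod 4 = 1, 71 mod 4 = 3, so the flip contributes +1; sign now -1
(71/9): 71 mod 9 = 8, so (71/9) = (8/9)
factor out 2^3: 8 = 2^3·1; with 9 mod 8 = 1, (2/9) = +1; sign now -1; continue with (1/9)
reached (1/9) = 1, so the symbol is -1

-1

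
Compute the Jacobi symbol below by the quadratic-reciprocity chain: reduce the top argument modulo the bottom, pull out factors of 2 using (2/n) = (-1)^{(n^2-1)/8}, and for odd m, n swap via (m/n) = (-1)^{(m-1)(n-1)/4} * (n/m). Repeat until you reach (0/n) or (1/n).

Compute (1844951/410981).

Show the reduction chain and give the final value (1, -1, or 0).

0

(1844951/410981): 1844951 mod 410981 = 201027, so (1844951/410981) = (201027/410981)
flip (201027/410981) -> (410981/201027): both odd, 201027 mod 4 = 3, 410981 mod 4 = 1, so the flip contributes +1; sign now +1
(410981/201027): 410981 mod 201027 = 8927, so (410981/201027) = (8927/201027)
flip (8927/201027) -> (201027/8927): both odd, 8927 mod 4 = 3, 201027 mod 4 = 3, so the flip contributes -1; sign now -1
(201027/8927): 201027 mod 8927 = 4633, so (201027/8927) = (4633/8927)
flip (4633/8927) -> (8927/4633): both odd, 4633 mod 4 = 1, 8927 mod 4 = 3, so the flip contributes +1; sign now -1
(8927/4633): 8927 mod 4633 = 4294, so (8927/4633) = (4294/4633)
factor out 2^1: 4294 = 2^1·2147; with 4633 mod 8 = 1, (2/4633) = +1; sign now -1; continue with (2147/4633)
flip (2147/4633) -> (4633/2147): both odd, 2147 mod 4 = 3, 4633 mod 4 = 1, so the flip contributes +1; sign now -1
(4633/2147): 4633 mod 2147 = 339, so (4633/2147) = (339/2147)
flip (339/2147) -> (2147/339): both odd, 339 mod 4 = 3, 2147 mod 4 = 3, so the flip contributes -1; sign now +1
(2147/339): 2147 mod 339 = 113, so (2147/339) = (113/339)
flip (113/339) -> (339/113): both odd, 113 mod 4 = 1, 339 mod 4 = 3, so the flip contributes +1; sign now +1
(339/113): 339 mod 113 = 0, so (339/113) = (0/113)
reached (0/113); gcd(a, n) > 1, so (0/113) = 0 and the symbol is 0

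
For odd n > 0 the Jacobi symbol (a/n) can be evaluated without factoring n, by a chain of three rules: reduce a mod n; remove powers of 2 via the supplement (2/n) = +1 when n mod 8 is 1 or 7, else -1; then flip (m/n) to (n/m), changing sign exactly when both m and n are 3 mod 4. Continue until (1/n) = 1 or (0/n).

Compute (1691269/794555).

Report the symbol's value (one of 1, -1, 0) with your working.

(1691269/794555): 1691269 mod 794555 = 102159, so (1691269/794555) = (102159/794555)
flip (102159/794555) -> (794555/102159): both odd, 102159 mod 4 = 3, 794555 mod 4 = 3, so the flip contributes -1; sign now -1
(794555/102159): 794555 mod 102159 = 79442, so (794555/102159) = (79442/102159)
factor out 2^1: 79442 = 2^1·39721; with 102159 mod 8 = 7, (2/102159) = +1; sign now -1; continue with (39721/102159)
flip (39721/102159) -> (102159/39721): both odd, 39721 mod 4 = 1, 102159 mod 4 = 3, so the flip contributes +1; sign now -1
(102159/39721): 102159 mod 39721 = 22717, so (102159/39721) = (22717/39721)
flip (22717/39721) -> (39721/22717): both odd, 22717 mod 4 = 1, 39721 mod 4 = 1, so the flip contributes +1; sign now -1
(39721/22717): 39721 mod 22717 = 17004, so (39721/22717) = (17004/22717)
factor out 2^2: 17004 = 2^2·4251; with 22717 mod 8 = 5, (2/22717) = -1; sign now -1; continue with (4251/22717)
flip (4251/22717) -> (22717/4251): both odd, 4251 mod 4 = 3, 22717 mod 4 = 1, so the flip contributes +1; sign now -1
(22717/4251): 22717 mod 4251 = 1462, so (22717/4251) = (1462/4251)
factor out 2^1: 1462 = 2^1·731; with 4251 mod 8 = 3, (2/4251) = -1; sign now +1; continue with (731/4251)
flip (731/4251) -> (4251/731): both odd, 731 mod 4 = 3, 4251 mod 4 = 3, so the flip contributes -1; sign now -1
(4251/731): 4251 mod 731 = 596, so (4251/731) = (596/731)
factor out 2^2: 596 = 2^2·149; with 731 mod 8 = 3, (2/731) = -1; sign now -1; continue with (149/731)
flip (149/731) -> (731/149): both odd, 149 mod 4 = 1, 731 mod 4 = 3, so the flip contributes +1; sign now -1
(731/149): 731 mod 149 = 135, so (731/149) = (135/149)
flip (135/149) -> (149/135): both odd, 135 mod 4 = 3, 149 mod 4 = 1, so the flip contributes +1; sign now -1
(149/135): 149 mod 135 = 14, so (149/135) = (14/135)
factor out 2^1: 14 = 2^1·7; with 135 mod 8 = 7, (2/135) = +1; sign now -1; continue with (7/135)
flip (7/135) -> (135/7): both odd, 7 mod 4 = 3, 135 mod 4 = 3, so the flip contributes -1; sign now +1
(135/7): 135 mod 7 = 2, so (135/7) = (2/7)
factor out 2^1: 2 = 2^1·1; with 7 mod 8 = 7, (2/7) = +1; sign now +1; continue with (1/7)
reached (1/7) = 1, so the symbol is +1

1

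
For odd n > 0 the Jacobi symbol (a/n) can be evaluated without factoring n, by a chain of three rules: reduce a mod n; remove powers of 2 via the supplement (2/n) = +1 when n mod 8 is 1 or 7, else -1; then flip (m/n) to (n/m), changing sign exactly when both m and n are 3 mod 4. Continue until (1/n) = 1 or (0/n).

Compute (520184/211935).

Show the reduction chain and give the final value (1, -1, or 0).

(520184/211935) = (96314/211935)   [reduce mod 211935]
96314 = 2^1·48157; (2/211935) = +1 since 211935 mod 8 = 7, so (96314/211935) = (+1)^1·(48157/211935); sign now +1
reciprocity: (48157/211935) = +1·(211935/48157) since 48157 mod 4 = 1, 211935 mod 4 = 3; sign now +1
(211935/48157) = (19307/48157)   [reduce mod 48157]
reciprocity: (19307/48157) = +1·(48157/19307) since 19307 mod 4 = 3, 48157 mod 4 = 1; sign now +1
(48157/19307) = (9543/19307)   [reduce mod 19307]
reciprocity: (9543/19307) = -1·(19307/9543) since 9543 mod 4 = 3, 19307 mod 4 = 3; sign now -1
(19307/9543) = (221/9543)   [reduce mod 9543]
reciprocity: (221/9543) = +1·(9543/221) since 221 mod 4 = 1, 9543 mod 4 = 3; sign now -1
(9543/221) = (40/221)   [reduce mod 221]
40 = 2^3·5; (2/221) = -1 since 221 mod 8 = 5, so (40/221) = (-1)^3·(5/221); sign now +1
reciprocity: (5/221) = +1·(221/5) since 5 mod 4 = 1, 221 mod 4 = 1; sign now +1
(221/5) = (1/5)   [reduce mod 5]
(1/5) = 1; final value = sign = +1

1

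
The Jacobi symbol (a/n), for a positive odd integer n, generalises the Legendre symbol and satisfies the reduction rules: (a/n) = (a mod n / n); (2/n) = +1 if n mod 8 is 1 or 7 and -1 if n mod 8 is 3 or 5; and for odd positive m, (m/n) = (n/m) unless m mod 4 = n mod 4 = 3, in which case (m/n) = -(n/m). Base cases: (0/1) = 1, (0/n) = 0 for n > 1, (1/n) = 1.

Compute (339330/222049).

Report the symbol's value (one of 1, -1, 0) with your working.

(339330/222049): 339330 mod 222049 = 117281, so (339330/222049) = (117281/222049)
flip (117281/222049) -> (222049/117281): both odd, 117281 mod 4 = 1, 222049 mod 4 = 1, so the flip contributes +1; sign now +1
(222049/117281): 222049 mod 117281 = 104768, so (222049/117281) = (104768/117281)
factor out 2^6: 104768 = 2^6·1637; with 117281 mod 8 = 1, (2/117281) = +1; sign now +1; continue with (1637/117281)
flip (1637/117281) -> (117281/1637): both odd, 1637 mod 4 = 1, 117281 mod 4 = 1, so the flip contributes +1; sign now +1
(117281/1637): 117281 mod 1637 = 1054, so (117281/1637) = (1054/1637)
factor out 2^1: 1054 = 2^1·527; with 1637 mod 8 = 5, (2/1637) = -1; sign now -1; continue with (527/1637)
flip (527/1637) -> (1637/527): both odd, 527 mod 4 = 3, 1637 mod 4 = 1, so the flip contributes +1; sign now -1
(1637/527): 1637 mod 527 = 56, so (1637/527) = (56/527)
factor out 2^3: 56 = 2^3·7; with 527 mod 8 = 7, (2/527) = +1; sign now -1; continue with (7/527)
flip (7/527) -> (527/7): both odd, 7 mod 4 = 3, 527 mod 4 = 3, so the flip contributes -1; sign now +1
(527/7): 527 mod 7 = 2, so (527/7) = (2/7)
factor out 2^1: 2 = 2^1·1; with 7 mod 8 = 7, (2/7) = +1; sign now +1; continue with (1/7)
reached (1/7) = 1, so the symbol is +1

1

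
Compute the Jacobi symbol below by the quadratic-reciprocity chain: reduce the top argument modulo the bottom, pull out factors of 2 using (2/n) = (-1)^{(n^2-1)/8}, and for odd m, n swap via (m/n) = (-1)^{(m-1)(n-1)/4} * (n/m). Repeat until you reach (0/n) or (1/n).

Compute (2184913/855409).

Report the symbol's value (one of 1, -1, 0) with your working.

-1

(2184913/855409): 2184913 mod 855409 = 474095, so (2184913/855409) = (474095/855409)
flip (474095/855409) -> (855409/474095): both odd, 474095 mod 4 = 3, 855409 mod 4 = 1, so the flip contributes +1; sign now +1
(855409/474095): 855409 mod 474095 = 381314, so (855409/474095) = (381314/474095)
factor out 2^1: 381314 = 2^1·190657; with 474095 mod 8 = 7, (2/474095) = +1; sign now +1; continue with (190657/474095)
flip (190657/474095) -> (474095/190657): both odd, 190657 mod 4 = 1, 474095 mod 4 = 3, so the flip contributes +1; sign now +1
(474095/190657): 474095 mod 190657 = 92781, so (474095/190657) = (92781/190657)
flip (92781/190657) -> (190657/92781): both odd, 92781 mod 4 = 1, 190657 mod 4 = 1, so the flip contributes +1; sign now +1
(190657/92781): 190657 mod 92781 = 5095, so (190657/92781) = (5095/92781)
flip (5095/92781) -> (92781/5095): both odd, 5095 mod 4 = 3, 92781 mod 4 = 1, so the flip contributes +1; sign now +1
(92781/5095): 92781 mod 5095 = 1071, so (92781/5095) = (1071/5095)
flip (1071/5095) -> (5095/1071): both odd, 1071 mod 4 = 3, 5095 mod 4 = 3, so the flip contributes -1; sign now -1
(5095/1071): 5095 mod 1071 = 811, so (5095/1071) = (811/1071)
flip (811/1071) -> (1071/811): both odd, 811 mod 4 = 3, 1071 mod 4 = 3, so the flip contributes -1; sign now +1
(1071/811): 1071 mod 811 = 260, so (1071/811) = (260/811)
factor out 2^2: 260 = 2^2·65; with 811 mod 8 = 3, (2/811) = -1; sign now +1; continue with (65/811)
flip (65/811) -> (811/65): both odd, 65 mod 4 = 1, 811 mod 4 = 3, so the flip contributes +1; sign now +1
(811/65): 811 mod 65 = 31, so (811/65) = (31/65)
flip (31/65) -> (65/31): both odd, 31 mod 4 = 3, 65 mod 4 = 1, so the flip contributes +1; sign now +1
(65/31): 65 mod 31 = 3, so (65/31) = (3/31)
flip (3/31) -> (31/3): both odd, 3 mod 4 = 3, 31 mod 4 = 3, so the flip contributes -1; sign now -1
(31/3): 31 mod 3 = 1, so (31/3) = (1/3)
reached (1/3) = 1, so the symbol is -1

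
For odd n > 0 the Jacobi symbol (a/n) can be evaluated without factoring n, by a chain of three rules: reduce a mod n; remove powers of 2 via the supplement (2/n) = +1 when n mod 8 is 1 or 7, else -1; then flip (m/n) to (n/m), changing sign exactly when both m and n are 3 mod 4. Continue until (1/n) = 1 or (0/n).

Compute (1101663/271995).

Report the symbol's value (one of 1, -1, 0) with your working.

(1101663/271995): 1101663 mod 271995 = 13683, so (1101663/271995) = (13683/271995)
flip (13683/271995) -> (271995/13683): both odd, 13683 mod 4 = 3, 271995 mod 4 = 3, so the flip contributes -1; sign now -1
(271995/13683): 271995 mod 13683 = 12018, so (271995/13683) = (12018/13683)
factor out 2^1: 12018 = 2^1·6009; with 13683 mod 8 = 3, (2/13683) = -1; sign now +1; continue with (6009/13683)
flip (6009/13683) -> (13683/6009): both odd, 6009 mod 4 = 1, 13683 mod 4 = 3, so the flip contributes +1; sign now +1
(13683/6009): 13683 mod 6009 = 1665, so (13683/6009) = (1665/6009)
flip (1665/6009) -> (6009/1665): both odd, 1665 mod 4 = 1, 6009 mod 4 = 1, so the flip contributes +1; sign now +1
(6009/1665): 6009 mod 1665 = 1014, so (6009/1665) = (1014/1665)
factor out 2^1: 1014 = 2^1·507; with 1665 mod 8 = 1, (2/1665) = +1; sign now +1; continue with (507/1665)
flip (507/1665) -> (1665/507): both odd, 507 mod 4 = 3, 1665 mod 4 = 1, so the flip contributes +1; sign now +1
(1665/507): 1665 mod 507 = 144, so (1665/507) = (144/507)
factor out 2^4: 144 = 2^4·9; with 507 mod 8 = 3, (2/507) = -1; sign now +1; continue with (9/507)
flip (9/507) -> (507/9): both odd, 9 mod 4 = 1, 507 mod 4 = 3, so the flip contributes +1; sign now +1
(507/9): 507 mod 9 = 3, so (507/9) = (3/9)
flip (3/9) -> (9/3): both odd, 3 mod 4 = 3, 9 mod 4 = 1, so the flip contributes +1; sign now +1
(9/3): 9 mod 3 = 0, so (9/3) = (0/3)
reached (0/3); gcd(a, n) > 1, so (0/3) = 0 and the symbol is 0

0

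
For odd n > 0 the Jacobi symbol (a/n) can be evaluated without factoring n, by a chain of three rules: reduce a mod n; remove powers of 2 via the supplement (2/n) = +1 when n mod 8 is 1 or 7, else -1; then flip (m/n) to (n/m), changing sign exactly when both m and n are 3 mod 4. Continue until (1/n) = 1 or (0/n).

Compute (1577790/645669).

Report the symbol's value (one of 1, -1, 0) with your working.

0

(1577790/645669): 1577790 mod 645669 = 286452, so (1577790/645669) = (286452/645669)
factor out 2^2: 286452 = 2^2·71613; with 645669 mod 8 = 5, (2/645669) = -1; sign now +1; continue with (71613/645669)
flip (71613/645669) -> (645669/71613): both odd, 71613 mod 4 = 1, 645669 mod 4 = 1, so the flip contributes +1; sign now +1
(645669/71613): 645669 mod 71613 = 1152, so (645669/71613) = (1152/71613)
factor out 2^7: 1152 = 2^7·9; with 71613 mod 8 = 5, (2/71613) = -1; sign now -1; continue with (9/71613)
flip (9/71613) -> (71613/9): both odd, 9 mod 4 = 1, 71613 mod 4 = 1, so the flip contributes +1; sign now -1
(71613/9): 71613 mod 9 = 0, so (71613/9) = (0/9)
reached (0/9); gcd(a, n) > 1, so (0/9) = 0 and the symbol is 0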